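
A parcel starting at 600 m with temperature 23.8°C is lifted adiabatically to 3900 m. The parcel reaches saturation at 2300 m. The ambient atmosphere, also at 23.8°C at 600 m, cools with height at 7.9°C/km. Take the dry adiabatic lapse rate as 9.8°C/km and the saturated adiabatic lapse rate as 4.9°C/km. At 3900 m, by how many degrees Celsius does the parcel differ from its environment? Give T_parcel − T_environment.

Parcel:
  600–2300 m, dry: Δz = 1.7 km ⇒ ΔT = -16.66°C; T = 7.14°C
  2300–3900 m, saturated: Δz = 1.6 km ⇒ ΔT = -7.84°C; T = -0.7°C
Environment:
  600–3900 m, environment: Δz = 3.3 km ⇒ ΔT = -26.07°C; T = -2.27°C
T_parcel − T_env = -0.7 − (-2.27) = +1.57°C

+1.57°C (parcel warmer than environment)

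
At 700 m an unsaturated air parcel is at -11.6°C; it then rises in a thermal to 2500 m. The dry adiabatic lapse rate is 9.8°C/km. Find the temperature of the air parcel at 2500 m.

Dry adiabatic to 2500 m: -9.8 × 1.8 km = -17.64°C, so T = -29.24°C.

-29.24°C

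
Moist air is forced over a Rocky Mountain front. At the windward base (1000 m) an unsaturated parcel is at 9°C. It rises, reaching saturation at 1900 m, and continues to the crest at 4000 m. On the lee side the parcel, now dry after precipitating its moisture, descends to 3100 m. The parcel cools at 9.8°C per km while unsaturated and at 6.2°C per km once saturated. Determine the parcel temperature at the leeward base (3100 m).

-4.02°C

1000 → 1900 m (dry, 9.8°C/km): ΔT = -9.8 × 0.9 = -8.82°C → T = 0.18°C
1900 → 4000 m (saturated, 6.2°C/km): ΔT = -6.2 × 2.1 = -13.02°C → T = -12.84°C
4000 → 3100 m (dry descent, 9.8°C/km): ΔT = +9.8 × 0.9 = +8.82°C → T = -4.02°C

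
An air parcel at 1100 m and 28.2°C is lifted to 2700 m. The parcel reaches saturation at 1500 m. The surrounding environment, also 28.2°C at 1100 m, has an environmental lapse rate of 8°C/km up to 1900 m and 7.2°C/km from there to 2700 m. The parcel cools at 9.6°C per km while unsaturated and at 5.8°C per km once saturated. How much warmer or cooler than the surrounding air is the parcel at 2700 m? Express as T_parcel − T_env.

+1.36°C (parcel warmer than environment)

Parcel:
  Dry to 1500 m: -9.6 × 0.4 km = -3.84°C, so T = 24.36°C.
  Saturated to 2700 m: -5.8 × 1.2 km = -6.96°C, so T = 17.4°C.
Environment:
  Environment, lower layer to 1900 m: -8 × 0.8 km = -6.4°C, so T = 21.8°C.
  Environment, upper layer to 2700 m: -7.2 × 0.8 km = -5.76°C, so T = 16.04°C.
T_parcel − T_env = 17.4 − 16.04 = +1.36°C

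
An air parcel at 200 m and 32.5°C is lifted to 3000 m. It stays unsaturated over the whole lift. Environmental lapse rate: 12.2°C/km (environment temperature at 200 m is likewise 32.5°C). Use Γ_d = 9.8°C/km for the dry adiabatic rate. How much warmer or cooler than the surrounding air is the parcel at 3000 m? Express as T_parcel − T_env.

+6.72°C (parcel warmer than environment)

Parcel:
  Dry to 3000 m: -9.8 × 2.8 km = -27.44°C, so T = 5.06°C.
Environment:
  Environment to 3000 m: -12.2 × 2.8 km = -34.16°C, so T = -1.66°C.
T_parcel − T_env = 5.06 − (-1.66) = +6.72°C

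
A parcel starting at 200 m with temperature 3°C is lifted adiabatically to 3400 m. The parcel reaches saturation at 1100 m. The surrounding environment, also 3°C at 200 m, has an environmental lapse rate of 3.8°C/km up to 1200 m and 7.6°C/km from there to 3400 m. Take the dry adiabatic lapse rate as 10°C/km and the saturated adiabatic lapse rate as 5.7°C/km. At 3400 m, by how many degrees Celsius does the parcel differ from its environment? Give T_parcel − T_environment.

-1.59°C (parcel cooler than environment)

Parcel:
  Dry to 1100 m: -10 × 0.9 km = -9°C, so T = -6°C.
  Saturated to 3400 m: -5.7 × 2.3 km = -13.11°C, so T = -19.11°C.
Environment:
  Environment, lower layer to 1200 m: -3.8 × 1 km = -3.8°C, so T = -0.8°C.
  Environment, upper layer to 3400 m: -7.6 × 2.2 km = -16.72°C, so T = -17.52°C.
T_parcel − T_env = -19.11 − (-17.52) = -1.59°C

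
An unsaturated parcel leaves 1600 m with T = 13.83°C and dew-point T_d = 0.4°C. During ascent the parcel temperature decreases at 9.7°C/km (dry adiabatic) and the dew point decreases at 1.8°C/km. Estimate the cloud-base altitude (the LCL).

3300 m

T and T_d converge at 9.7 − 1.8 = 7.9°C per km
Height above start = (13.83 − 0.4) / 7.9 = 1.7 km
LCL altitude = 1600 m + 1700 m = 3300 m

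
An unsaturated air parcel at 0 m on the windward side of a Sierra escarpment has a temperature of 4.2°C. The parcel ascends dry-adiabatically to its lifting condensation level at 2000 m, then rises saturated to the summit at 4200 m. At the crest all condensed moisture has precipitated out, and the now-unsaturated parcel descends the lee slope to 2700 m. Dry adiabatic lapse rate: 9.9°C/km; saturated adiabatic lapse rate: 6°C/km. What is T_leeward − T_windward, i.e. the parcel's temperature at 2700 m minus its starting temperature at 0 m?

0 → 2000 m (dry, 9.9°C/km): ΔT = -9.9 × 2 = -19.8°C → T = -15.6°C
2000 → 4200 m (saturated, 6°C/km): ΔT = -6 × 2.2 = -13.2°C → T = -28.8°C
4200 → 2700 m (dry descent, 9.9°C/km): ΔT = +9.9 × 1.5 = +14.85°C → T = -13.95°C
Net change vs windward start: -13.95 − 4.2 = -18.15°C

-18.15°C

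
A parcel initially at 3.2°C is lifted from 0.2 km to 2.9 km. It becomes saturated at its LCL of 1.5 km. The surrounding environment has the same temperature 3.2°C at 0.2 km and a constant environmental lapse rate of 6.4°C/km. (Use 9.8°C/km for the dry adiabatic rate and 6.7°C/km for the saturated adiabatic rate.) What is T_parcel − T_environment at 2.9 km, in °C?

-4.84°C (parcel cooler than environment)

Parcel:
  From 200 m to 1500 m (dry): cools by 9.8 × 1.3 = 12.74°C, giving -9.54°C.
  From 1500 m to 2900 m (saturated): cools by 6.7 × 1.4 = 9.38°C, giving -18.92°C.
Environment:
  From 200 m to 2900 m (environment): cools by 6.4 × 2.7 = 17.28°C, giving -14.08°C.
T_parcel − T_env = -18.92 − (-14.08) = -4.84°C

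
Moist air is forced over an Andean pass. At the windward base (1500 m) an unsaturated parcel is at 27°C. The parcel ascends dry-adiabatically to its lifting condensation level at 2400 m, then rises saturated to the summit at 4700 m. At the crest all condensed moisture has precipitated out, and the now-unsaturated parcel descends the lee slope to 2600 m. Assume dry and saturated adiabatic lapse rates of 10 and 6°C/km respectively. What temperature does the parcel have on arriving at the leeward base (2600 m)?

From 1500 m to 2400 m (dry): cools by 10 × 0.9 = 9°C, giving 18°C.
From 2400 m to 4700 m (saturated): cools by 6 × 2.3 = 13.8°C, giving 4.2°C.
From 4700 m to 2600 m (dry descent): warms by 10 × 2.1 = 21°C, giving 25.2°C.

25.2°C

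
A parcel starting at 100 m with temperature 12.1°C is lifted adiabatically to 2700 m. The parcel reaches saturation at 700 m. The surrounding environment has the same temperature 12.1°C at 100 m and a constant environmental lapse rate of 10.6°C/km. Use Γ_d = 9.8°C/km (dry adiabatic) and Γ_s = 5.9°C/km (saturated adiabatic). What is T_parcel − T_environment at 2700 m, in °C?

+9.88°C (parcel warmer than environment)

Parcel:
  From 100 m to 700 m (dry): cools by 9.8 × 0.6 = 5.88°C, giving 6.22°C.
  From 700 m to 2700 m (saturated): cools by 5.9 × 2 = 11.8°C, giving -5.58°C.
Environment:
  From 100 m to 2700 m (environment): cools by 10.6 × 2.6 = 27.56°C, giving -15.46°C.
T_parcel − T_env = -5.58 − (-15.46) = +9.88°C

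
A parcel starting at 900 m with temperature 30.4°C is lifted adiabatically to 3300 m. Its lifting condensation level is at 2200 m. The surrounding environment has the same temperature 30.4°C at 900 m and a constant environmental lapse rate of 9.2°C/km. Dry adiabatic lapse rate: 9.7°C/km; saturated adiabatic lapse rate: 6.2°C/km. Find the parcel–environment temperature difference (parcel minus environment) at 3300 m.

+2.65°C (parcel warmer than environment)

Parcel:
  From 900 m to 2200 m (dry): cools by 9.7 × 1.3 = 12.61°C, giving 17.79°C.
  From 2200 m to 3300 m (saturated): cools by 6.2 × 1.1 = 6.82°C, giving 10.97°C.
Environment:
  From 900 m to 3300 m (environment): cools by 9.2 × 2.4 = 22.08°C, giving 8.32°C.
T_parcel − T_env = 10.97 − 8.32 = +2.65°C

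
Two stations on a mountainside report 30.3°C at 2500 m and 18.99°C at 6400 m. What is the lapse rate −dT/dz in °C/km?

2.9°C/km

Γ = −ΔT/Δz = (30.3 − 18.99) / (6400 − 2500) m
  = 11.31°C / 3.9 km = 2.9°C/km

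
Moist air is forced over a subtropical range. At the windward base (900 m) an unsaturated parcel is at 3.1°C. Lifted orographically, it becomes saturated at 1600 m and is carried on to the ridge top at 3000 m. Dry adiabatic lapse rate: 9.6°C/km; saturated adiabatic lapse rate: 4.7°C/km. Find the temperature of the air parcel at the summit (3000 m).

-10.2°C

From 900 m to 1600 m (dry): cools by 9.6 × 0.7 = 6.72°C, giving -3.62°C.
From 1600 m to 3000 m (saturated): cools by 4.7 × 1.4 = 6.58°C, giving -10.2°C.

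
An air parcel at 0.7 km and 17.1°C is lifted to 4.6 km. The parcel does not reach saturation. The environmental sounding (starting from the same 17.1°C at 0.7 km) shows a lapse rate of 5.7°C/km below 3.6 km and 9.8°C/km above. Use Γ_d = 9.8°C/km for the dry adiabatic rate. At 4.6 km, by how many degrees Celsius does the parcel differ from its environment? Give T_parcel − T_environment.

Parcel:
  700 → 4600 m (dry, 9.8°C/km): ΔT = -9.8 × 3.9 = -38.22°C → T = -21.12°C
Environment:
  700 → 3600 m (environment, lower layer, 5.7°C/km): ΔT = -5.7 × 2.9 = -16.53°C → T = 0.57°C
  3600 → 4600 m (environment, upper layer, 9.8°C/km): ΔT = -9.8 × 1 = -9.8°C → T = -9.23°C
T_parcel − T_env = -21.12 − (-9.23) = -11.89°C

-11.89°C (parcel cooler than environment)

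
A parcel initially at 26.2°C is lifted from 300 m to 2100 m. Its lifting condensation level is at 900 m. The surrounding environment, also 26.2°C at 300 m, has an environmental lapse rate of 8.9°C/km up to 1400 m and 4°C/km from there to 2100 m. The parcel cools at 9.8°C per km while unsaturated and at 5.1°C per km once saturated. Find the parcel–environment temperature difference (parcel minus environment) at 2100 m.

+0.59°C (parcel warmer than environment)

Parcel:
  300–900 m, dry: Δz = 0.6 km ⇒ ΔT = -5.88°C; T = 20.32°C
  900–2100 m, saturated: Δz = 1.2 km ⇒ ΔT = -6.12°C; T = 14.2°C
Environment:
  300–1400 m, environment, lower layer: Δz = 1.1 km ⇒ ΔT = -9.79°C; T = 16.41°C
  1400–2100 m, environment, upper layer: Δz = 0.7 km ⇒ ΔT = -2.8°C; T = 13.61°C
T_parcel − T_env = 14.2 − 13.61 = +0.59°C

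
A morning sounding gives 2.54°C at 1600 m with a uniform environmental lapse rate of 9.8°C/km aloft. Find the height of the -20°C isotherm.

Height above start = (2.54 − (-20)) / 9.8 = 2.3 km
Altitude = 1600 m + 2300 m = 3900 m

3900 m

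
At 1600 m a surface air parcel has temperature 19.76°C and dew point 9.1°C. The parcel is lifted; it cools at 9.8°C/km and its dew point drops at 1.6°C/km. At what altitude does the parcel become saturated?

T and T_d converge at 9.8 − 1.6 = 8.2°C per km
Height above start = (19.76 − 9.1) / 8.2 = 1.3 km
LCL altitude = 1600 m + 1300 m = 2900 m

2900 m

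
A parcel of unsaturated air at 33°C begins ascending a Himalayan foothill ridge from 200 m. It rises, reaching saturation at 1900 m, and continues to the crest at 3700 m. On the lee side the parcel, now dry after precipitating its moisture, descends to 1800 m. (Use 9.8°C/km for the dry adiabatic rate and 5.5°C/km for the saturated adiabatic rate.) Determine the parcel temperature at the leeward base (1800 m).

200–1900 m, dry: Δz = 1.7 km ⇒ ΔT = -16.66°C; T = 16.34°C
1900–3700 m, saturated: Δz = 1.8 km ⇒ ΔT = -9.9°C; T = 6.44°C
3700–1800 m, dry descent: Δz = 1.9 km ⇒ ΔT = +18.62°C; T = 25.06°C

25.06°C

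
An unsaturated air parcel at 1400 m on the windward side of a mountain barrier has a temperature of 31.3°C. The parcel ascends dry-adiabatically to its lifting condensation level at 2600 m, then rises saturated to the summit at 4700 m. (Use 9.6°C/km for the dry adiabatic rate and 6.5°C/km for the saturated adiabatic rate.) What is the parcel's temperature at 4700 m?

6.13°C

Dry to 2600 m: -9.6 × 1.2 km = -11.52°C, so T = 19.78°C.
Saturated to 4700 m: -6.5 × 2.1 km = -13.65°C, so T = 6.13°C.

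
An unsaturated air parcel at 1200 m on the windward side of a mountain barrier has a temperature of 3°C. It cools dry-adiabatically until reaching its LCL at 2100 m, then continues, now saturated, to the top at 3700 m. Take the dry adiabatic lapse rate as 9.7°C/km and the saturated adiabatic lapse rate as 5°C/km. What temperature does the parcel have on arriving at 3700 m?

-13.73°C

1200 → 2100 m (dry, 9.7°C/km): ΔT = -9.7 × 0.9 = -8.73°C → T = -5.73°C
2100 → 3700 m (saturated, 5°C/km): ΔT = -5 × 1.6 = -8°C → T = -13.73°C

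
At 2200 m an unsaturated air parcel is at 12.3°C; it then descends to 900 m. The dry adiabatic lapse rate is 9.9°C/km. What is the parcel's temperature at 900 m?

25.17°C

From 2200 m to 900 m (dry adiabatic): warms by 9.9 × 1.3 = 12.87°C, giving 25.17°C.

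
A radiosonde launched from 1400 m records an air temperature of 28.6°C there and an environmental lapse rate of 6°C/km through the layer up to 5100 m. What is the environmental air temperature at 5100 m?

6.4°C

From 1400 m to 5100 m (environmental): cools by 6 × 3.7 = 22.2°C, giving 6.4°C.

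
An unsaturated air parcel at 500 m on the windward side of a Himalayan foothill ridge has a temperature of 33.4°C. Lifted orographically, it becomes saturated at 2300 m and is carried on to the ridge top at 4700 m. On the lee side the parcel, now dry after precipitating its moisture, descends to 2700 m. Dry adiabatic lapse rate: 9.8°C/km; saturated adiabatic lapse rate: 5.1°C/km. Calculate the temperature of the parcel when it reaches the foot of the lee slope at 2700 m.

500 → 2300 m (dry, 9.8°C/km): ΔT = -9.8 × 1.8 = -17.64°C → T = 15.76°C
2300 → 4700 m (saturated, 5.1°C/km): ΔT = -5.1 × 2.4 = -12.24°C → T = 3.52°C
4700 → 2700 m (dry descent, 9.8°C/km): ΔT = +9.8 × 2 = +19.6°C → T = 23.12°C

23.12°C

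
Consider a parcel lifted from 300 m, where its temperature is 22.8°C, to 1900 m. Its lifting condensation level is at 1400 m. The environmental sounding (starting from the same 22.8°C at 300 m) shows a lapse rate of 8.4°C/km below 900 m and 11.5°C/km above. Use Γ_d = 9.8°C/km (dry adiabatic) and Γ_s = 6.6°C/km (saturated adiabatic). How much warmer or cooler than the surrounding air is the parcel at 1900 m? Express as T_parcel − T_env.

Parcel:
  From 300 m to 1400 m (dry): cools by 9.8 × 1.1 = 10.78°C, giving 12.02°C.
  From 1400 m to 1900 m (saturated): cools by 6.6 × 0.5 = 3.3°C, giving 8.72°C.
Environment:
  From 300 m to 900 m (environment, lower layer): cools by 8.4 × 0.6 = 5.04°C, giving 17.76°C.
  From 900 m to 1900 m (environment, upper layer): cools by 11.5 × 1 = 11.5°C, giving 6.26°C.
T_parcel − T_env = 8.72 − 6.26 = +2.46°C

+2.46°C (parcel warmer than environment)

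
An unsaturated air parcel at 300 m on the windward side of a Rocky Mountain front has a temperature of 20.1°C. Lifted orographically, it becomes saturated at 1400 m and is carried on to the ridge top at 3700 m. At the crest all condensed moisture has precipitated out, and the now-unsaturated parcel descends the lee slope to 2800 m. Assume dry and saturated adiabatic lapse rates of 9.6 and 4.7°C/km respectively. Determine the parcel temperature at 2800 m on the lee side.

300 → 1400 m (dry, 9.6°C/km): ΔT = -9.6 × 1.1 = -10.56°C → T = 9.54°C
1400 → 3700 m (saturated, 4.7°C/km): ΔT = -4.7 × 2.3 = -10.81°C → T = -1.27°C
3700 → 2800 m (dry descent, 9.6°C/km): ΔT = +9.6 × 0.9 = +8.64°C → T = 7.37°C

7.37°C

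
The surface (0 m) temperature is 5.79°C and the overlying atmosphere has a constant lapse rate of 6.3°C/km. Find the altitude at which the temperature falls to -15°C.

Height above start = (5.79 − (-15)) / 6.3 = 3.3 km
Altitude = 0 m + 3300 m = 3300 m

3300 m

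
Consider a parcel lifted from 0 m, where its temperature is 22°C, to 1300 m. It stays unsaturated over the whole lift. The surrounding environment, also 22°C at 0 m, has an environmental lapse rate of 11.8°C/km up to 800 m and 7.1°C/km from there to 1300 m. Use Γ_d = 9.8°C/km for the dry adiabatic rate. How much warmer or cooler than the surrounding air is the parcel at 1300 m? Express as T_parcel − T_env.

+0.25°C (parcel warmer than environment)

Parcel:
  0–1300 m, dry: Δz = 1.3 km ⇒ ΔT = -12.74°C; T = 9.26°C
Environment:
  0–800 m, environment, lower layer: Δz = 0.8 km ⇒ ΔT = -9.44°C; T = 12.56°C
  800–1300 m, environment, upper layer: Δz = 0.5 km ⇒ ΔT = -3.55°C; T = 9.01°C
T_parcel − T_env = 9.26 − 9.01 = +0.25°C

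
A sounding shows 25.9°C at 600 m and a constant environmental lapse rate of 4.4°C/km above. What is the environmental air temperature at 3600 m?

Environmental to 3600 m: -4.4 × 3 km = -13.2°C, so T = 12.7°C.

12.7°C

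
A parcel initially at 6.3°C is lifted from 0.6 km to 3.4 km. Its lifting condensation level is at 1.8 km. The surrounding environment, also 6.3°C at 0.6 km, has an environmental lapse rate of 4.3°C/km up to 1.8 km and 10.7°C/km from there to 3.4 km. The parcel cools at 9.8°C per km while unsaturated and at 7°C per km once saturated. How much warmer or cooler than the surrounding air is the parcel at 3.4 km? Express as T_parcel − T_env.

Parcel:
  From 600 m to 1800 m (dry): cools by 9.8 × 1.2 = 11.76°C, giving -5.46°C.
  From 1800 m to 3400 m (saturated): cools by 7 × 1.6 = 11.2°C, giving -16.66°C.
Environment:
  From 600 m to 1800 m (environment, lower layer): cools by 4.3 × 1.2 = 5.16°C, giving 1.14°C.
  From 1800 m to 3400 m (environment, upper layer): cools by 10.7 × 1.6 = 17.12°C, giving -15.98°C.
T_parcel − T_env = -16.66 − (-15.98) = -0.68°C

-0.68°C (parcel cooler than environment)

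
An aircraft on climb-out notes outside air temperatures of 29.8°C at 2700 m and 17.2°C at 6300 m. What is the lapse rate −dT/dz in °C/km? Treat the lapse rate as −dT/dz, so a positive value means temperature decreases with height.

Γ = −ΔT/Δz = (29.8 − 17.2) / (6300 − 2700) m
  = 12.6°C / 3.6 km = 3.5°C/km

3.5°C/km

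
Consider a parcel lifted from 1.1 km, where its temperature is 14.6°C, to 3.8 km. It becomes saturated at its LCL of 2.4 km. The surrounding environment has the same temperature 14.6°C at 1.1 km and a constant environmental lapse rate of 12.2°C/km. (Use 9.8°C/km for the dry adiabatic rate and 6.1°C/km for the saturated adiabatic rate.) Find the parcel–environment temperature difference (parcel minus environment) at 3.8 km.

+11.66°C (parcel warmer than environment)

Parcel:
  1100–2400 m, dry: Δz = 1.3 km ⇒ ΔT = -12.74°C; T = 1.86°C
  2400–3800 m, saturated: Δz = 1.4 km ⇒ ΔT = -8.54°C; T = -6.68°C
Environment:
  1100–3800 m, environment: Δz = 2.7 km ⇒ ΔT = -32.94°C; T = -18.34°C
T_parcel − T_env = -6.68 − (-18.34) = +11.66°C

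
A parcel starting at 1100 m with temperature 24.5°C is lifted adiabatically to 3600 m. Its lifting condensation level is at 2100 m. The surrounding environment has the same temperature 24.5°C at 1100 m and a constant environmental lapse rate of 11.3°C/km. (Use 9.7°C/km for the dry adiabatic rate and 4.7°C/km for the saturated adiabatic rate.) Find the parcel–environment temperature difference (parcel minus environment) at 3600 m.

Parcel:
  Dry to 2100 m: -9.7 × 1 km = -9.7°C, so T = 14.8°C.
  Saturated to 3600 m: -4.7 × 1.5 km = -7.05°C, so T = 7.75°C.
Environment:
  Environment to 3600 m: -11.3 × 2.5 km = -28.25°C, so T = -3.75°C.
T_parcel − T_env = 7.75 − (-3.75) = +11.5°C

+11.5°C (parcel warmer than environment)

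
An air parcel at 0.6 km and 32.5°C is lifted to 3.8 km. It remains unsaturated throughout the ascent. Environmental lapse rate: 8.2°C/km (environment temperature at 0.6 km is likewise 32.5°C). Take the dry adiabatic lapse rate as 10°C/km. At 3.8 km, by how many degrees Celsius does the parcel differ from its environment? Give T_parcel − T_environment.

Parcel:
  600 → 3800 m (dry, 10°C/km): ΔT = -10 × 3.2 = -32°C → T = 0.5°C
Environment:
  600 → 3800 m (environment, 8.2°C/km): ΔT = -8.2 × 3.2 = -26.24°C → T = 6.26°C
T_parcel − T_env = 0.5 − 6.26 = -5.76°C

-5.76°C (parcel cooler than environment)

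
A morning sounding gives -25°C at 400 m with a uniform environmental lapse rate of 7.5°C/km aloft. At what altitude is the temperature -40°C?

Height above start = (-25 − (-40)) / 7.5 = 2 km
Altitude = 400 m + 2000 m = 2400 m

2400 m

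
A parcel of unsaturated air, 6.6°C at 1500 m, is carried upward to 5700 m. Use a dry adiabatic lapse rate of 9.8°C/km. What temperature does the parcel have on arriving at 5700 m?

-34.56°C

1500–5700 m, dry adiabatic: Δz = 4.2 km ⇒ ΔT = -41.16°C; T = -34.56°C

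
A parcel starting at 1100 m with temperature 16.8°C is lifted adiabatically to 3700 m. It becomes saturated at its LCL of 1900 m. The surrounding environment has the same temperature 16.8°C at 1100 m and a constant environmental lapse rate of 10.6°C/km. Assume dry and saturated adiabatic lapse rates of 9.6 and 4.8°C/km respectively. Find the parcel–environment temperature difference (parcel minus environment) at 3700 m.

Parcel:
  1100 → 1900 m (dry, 9.6°C/km): ΔT = -9.6 × 0.8 = -7.68°C → T = 9.12°C
  1900 → 3700 m (saturated, 4.8°C/km): ΔT = -4.8 × 1.8 = -8.64°C → T = 0.48°C
Environment:
  1100 → 3700 m (environment, 10.6°C/km): ΔT = -10.6 × 2.6 = -27.56°C → T = -10.76°C
T_parcel − T_env = 0.48 − (-10.76) = +11.24°C

+11.24°C (parcel warmer than environment)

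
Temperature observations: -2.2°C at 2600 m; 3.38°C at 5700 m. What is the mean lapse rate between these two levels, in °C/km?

-1.8°C/km

Γ = −ΔT/Δz = (-2.2 − 3.38) / (5700 − 2600) m
  = -5.58°C / 3.1 km = -1.8°C/km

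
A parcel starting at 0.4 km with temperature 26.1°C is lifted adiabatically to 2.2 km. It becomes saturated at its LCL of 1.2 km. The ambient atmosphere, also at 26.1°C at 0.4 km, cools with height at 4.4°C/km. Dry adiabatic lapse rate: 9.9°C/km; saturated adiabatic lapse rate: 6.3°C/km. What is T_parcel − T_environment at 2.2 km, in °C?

-6.3°C (parcel cooler than environment)

Parcel:
  Dry to 1200 m: -9.9 × 0.8 km = -7.92°C, so T = 18.18°C.
  Saturated to 2200 m: -6.3 × 1 km = -6.3°C, so T = 11.88°C.
Environment:
  Environment to 2200 m: -4.4 × 1.8 km = -7.92°C, so T = 18.18°C.
T_parcel − T_env = 11.88 − 18.18 = -6.3°C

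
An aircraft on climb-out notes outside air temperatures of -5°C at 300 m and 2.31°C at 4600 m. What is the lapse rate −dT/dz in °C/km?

-1.7°C/km

Γ = −ΔT/Δz = (-5 − 2.31) / (4600 − 300) m
  = -7.31°C / 4.3 km = -1.7°C/km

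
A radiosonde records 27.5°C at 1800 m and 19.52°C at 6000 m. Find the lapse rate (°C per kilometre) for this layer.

Γ = −ΔT/Δz = (27.5 − 19.52) / (6000 − 1800) m
  = 7.98°C / 4.2 km = 1.9°C/km

1.9°C/km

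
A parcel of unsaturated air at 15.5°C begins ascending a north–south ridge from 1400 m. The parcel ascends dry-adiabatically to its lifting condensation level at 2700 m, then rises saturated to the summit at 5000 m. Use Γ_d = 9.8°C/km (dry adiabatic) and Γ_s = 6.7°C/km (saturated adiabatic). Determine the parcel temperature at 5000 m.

Dry to 2700 m: -9.8 × 1.3 km = -12.74°C, so T = 2.76°C.
Saturated to 5000 m: -6.7 × 2.3 km = -15.41°C, so T = -12.65°C.

-12.65°C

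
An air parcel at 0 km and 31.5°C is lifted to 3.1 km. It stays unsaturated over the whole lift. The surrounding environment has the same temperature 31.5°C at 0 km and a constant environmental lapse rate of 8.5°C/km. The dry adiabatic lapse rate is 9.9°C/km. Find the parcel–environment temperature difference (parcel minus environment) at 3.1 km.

Parcel:
  Dry to 3100 m: -9.9 × 3.1 km = -30.69°C, so T = 0.81°C.
Environment:
  Environment to 3100 m: -8.5 × 3.1 km = -26.35°C, so T = 5.15°C.
T_parcel − T_env = 0.81 − 5.15 = -4.34°C

-4.34°C (parcel cooler than environment)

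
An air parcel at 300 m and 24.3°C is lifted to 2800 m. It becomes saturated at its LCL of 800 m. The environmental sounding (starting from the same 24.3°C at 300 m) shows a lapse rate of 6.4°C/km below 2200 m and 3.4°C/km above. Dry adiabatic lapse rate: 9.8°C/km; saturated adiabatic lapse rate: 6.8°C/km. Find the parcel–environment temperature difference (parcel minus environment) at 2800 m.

-4.3°C (parcel cooler than environment)

Parcel:
  300 → 800 m (dry, 9.8°C/km): ΔT = -9.8 × 0.5 = -4.9°C → T = 19.4°C
  800 → 2800 m (saturated, 6.8°C/km): ΔT = -6.8 × 2 = -13.6°C → T = 5.8°C
Environment:
  300 → 2200 m (environment, lower layer, 6.4°C/km): ΔT = -6.4 × 1.9 = -12.16°C → T = 12.14°C
  2200 → 2800 m (environment, upper layer, 3.4°C/km): ΔT = -3.4 × 0.6 = -2.04°C → T = 10.1°C
T_parcel − T_env = 5.8 − 10.1 = -4.3°C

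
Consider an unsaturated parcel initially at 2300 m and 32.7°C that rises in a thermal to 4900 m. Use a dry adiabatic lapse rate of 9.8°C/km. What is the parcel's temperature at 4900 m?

From 2300 m to 4900 m (dry adiabatic): cools by 9.8 × 2.6 = 25.48°C, giving 7.22°C.

7.22°C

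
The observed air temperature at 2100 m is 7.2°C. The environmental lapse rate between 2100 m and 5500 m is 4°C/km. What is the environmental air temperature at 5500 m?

-6.4°C

From 2100 m to 5500 m (environmental): cools by 4 × 3.4 = 13.6°C, giving -6.4°C.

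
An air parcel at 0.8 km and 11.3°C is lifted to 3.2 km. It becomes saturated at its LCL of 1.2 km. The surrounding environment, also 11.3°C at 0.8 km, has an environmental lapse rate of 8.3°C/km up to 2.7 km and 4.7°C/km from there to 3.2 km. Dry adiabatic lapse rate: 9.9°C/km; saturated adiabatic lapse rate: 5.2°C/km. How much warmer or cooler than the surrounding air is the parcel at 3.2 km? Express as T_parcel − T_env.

Parcel:
  From 800 m to 1200 m (dry): cools by 9.9 × 0.4 = 3.96°C, giving 7.34°C.
  From 1200 m to 3200 m (saturated): cools by 5.2 × 2 = 10.4°C, giving -3.06°C.
Environment:
  From 800 m to 2700 m (environment, lower layer): cools by 8.3 × 1.9 = 15.77°C, giving -4.47°C.
  From 2700 m to 3200 m (environment, upper layer): cools by 4.7 × 0.5 = 2.35°C, giving -6.82°C.
T_parcel − T_env = -3.06 − (-6.82) = +3.76°C

+3.76°C (parcel warmer than environment)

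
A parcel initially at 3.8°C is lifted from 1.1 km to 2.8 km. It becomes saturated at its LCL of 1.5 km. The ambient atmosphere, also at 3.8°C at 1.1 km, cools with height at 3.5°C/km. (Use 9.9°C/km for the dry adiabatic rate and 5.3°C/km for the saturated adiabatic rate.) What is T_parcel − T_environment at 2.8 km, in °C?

-4.9°C (parcel cooler than environment)

Parcel:
  From 1100 m to 1500 m (dry): cools by 9.9 × 0.4 = 3.96°C, giving -0.16°C.
  From 1500 m to 2800 m (saturated): cools by 5.3 × 1.3 = 6.89°C, giving -7.05°C.
Environment:
  From 1100 m to 2800 m (environment): cools by 3.5 × 1.7 = 5.95°C, giving -2.15°C.
T_parcel − T_env = -7.05 − (-2.15) = -4.9°C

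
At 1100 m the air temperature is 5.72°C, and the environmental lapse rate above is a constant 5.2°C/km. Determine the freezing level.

2200 m

Height above start = (5.72 − 0) / 5.2 = 1.1 km
Altitude = 1100 m + 1100 m = 2200 m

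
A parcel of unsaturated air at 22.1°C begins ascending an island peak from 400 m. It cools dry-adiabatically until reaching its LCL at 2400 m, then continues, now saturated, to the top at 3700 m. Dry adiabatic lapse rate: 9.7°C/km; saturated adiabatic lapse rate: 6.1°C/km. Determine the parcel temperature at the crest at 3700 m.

-5.23°C

From 400 m to 2400 m (dry): cools by 9.7 × 2 = 19.4°C, giving 2.7°C.
From 2400 m to 3700 m (saturated): cools by 6.1 × 1.3 = 7.93°C, giving -5.23°C.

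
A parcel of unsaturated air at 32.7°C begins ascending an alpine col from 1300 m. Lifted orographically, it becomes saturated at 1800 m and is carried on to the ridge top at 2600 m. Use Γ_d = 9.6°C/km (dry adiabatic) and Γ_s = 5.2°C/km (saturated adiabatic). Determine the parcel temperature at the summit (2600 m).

1300 → 1800 m (dry, 9.6°C/km): ΔT = -9.6 × 0.5 = -4.8°C → T = 27.9°C
1800 → 2600 m (saturated, 5.2°C/km): ΔT = -5.2 × 0.8 = -4.16°C → T = 23.74°C

23.74°C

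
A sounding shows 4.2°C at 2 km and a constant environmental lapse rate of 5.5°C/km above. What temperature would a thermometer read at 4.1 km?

-7.35°C

2000–4100 m, environmental: Δz = 2.1 km ⇒ ΔT = -11.55°C; T = -7.35°C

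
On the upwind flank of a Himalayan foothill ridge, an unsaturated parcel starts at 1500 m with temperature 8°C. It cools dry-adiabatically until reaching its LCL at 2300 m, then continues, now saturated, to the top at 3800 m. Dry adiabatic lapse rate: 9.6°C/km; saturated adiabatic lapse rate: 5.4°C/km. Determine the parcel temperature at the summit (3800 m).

Dry to 2300 m: -9.6 × 0.8 km = -7.68°C, so T = 0.32°C.
Saturated to 3800 m: -5.4 × 1.5 km = -8.1°C, so T = -7.78°C.

-7.78°C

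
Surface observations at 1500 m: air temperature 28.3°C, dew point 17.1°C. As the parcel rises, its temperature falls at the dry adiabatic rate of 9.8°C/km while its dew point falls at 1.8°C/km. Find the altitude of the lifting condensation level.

2900 m

T and T_d converge at 9.8 − 1.8 = 8°C per km
Height above start = (28.3 − 17.1) / 8 = 1.4 km
LCL altitude = 1500 m + 1400 m = 2900 m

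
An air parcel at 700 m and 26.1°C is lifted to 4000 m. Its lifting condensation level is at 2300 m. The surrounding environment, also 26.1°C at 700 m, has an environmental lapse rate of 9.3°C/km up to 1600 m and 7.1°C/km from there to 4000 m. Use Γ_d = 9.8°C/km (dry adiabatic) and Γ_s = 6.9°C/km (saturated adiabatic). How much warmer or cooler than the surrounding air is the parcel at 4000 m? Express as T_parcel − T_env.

-2°C (parcel cooler than environment)

Parcel:
  From 700 m to 2300 m (dry): cools by 9.8 × 1.6 = 15.68°C, giving 10.42°C.
  From 2300 m to 4000 m (saturated): cools by 6.9 × 1.7 = 11.73°C, giving -1.31°C.
Environment:
  From 700 m to 1600 m (environment, lower layer): cools by 9.3 × 0.9 = 8.37°C, giving 17.73°C.
  From 1600 m to 4000 m (environment, upper layer): cools by 7.1 × 2.4 = 17.04°C, giving 0.69°C.
T_parcel − T_env = -1.31 − 0.69 = -2°C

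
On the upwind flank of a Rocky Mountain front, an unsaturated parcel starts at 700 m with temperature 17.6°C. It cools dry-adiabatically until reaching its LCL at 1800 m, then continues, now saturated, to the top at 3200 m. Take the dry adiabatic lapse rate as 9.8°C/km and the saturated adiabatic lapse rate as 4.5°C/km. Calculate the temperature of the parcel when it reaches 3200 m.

Dry to 1800 m: -9.8 × 1.1 km = -10.78°C, so T = 6.82°C.
Saturated to 3200 m: -4.5 × 1.4 km = -6.3°C, so T = 0.52°C.

0.52°C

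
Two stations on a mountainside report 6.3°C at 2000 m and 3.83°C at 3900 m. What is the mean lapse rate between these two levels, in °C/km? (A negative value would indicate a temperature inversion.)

1.3°C/km

Γ = −ΔT/Δz = (6.3 − 3.83) / (3900 − 2000) m
  = 2.47°C / 1.9 km = 1.3°C/km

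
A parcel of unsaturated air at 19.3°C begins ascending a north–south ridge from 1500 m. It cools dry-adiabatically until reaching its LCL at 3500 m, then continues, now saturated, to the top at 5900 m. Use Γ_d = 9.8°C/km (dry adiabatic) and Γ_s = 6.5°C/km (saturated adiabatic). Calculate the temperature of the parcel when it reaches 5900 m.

From 1500 m to 3500 m (dry): cools by 9.8 × 2 = 19.6°C, giving -0.3°C.
From 3500 m to 5900 m (saturated): cools by 6.5 × 2.4 = 15.6°C, giving -15.9°C.

-15.9°C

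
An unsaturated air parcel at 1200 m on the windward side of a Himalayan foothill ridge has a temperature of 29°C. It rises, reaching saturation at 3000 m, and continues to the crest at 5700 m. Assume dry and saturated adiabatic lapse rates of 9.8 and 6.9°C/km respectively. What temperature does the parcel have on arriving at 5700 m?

-7.27°C

1200 → 3000 m (dry, 9.8°C/km): ΔT = -9.8 × 1.8 = -17.64°C → T = 11.36°C
3000 → 5700 m (saturated, 6.9°C/km): ΔT = -6.9 × 2.7 = -18.63°C → T = -7.27°C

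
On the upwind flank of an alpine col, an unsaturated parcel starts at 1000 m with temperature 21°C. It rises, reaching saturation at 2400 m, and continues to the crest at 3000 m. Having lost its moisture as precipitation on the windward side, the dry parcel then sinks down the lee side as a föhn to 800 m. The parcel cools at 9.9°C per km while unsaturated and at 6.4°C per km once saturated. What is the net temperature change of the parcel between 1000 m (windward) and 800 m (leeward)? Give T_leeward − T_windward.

+4.08°C

1000–2400 m, dry: Δz = 1.4 km ⇒ ΔT = -13.86°C; T = 7.14°C
2400–3000 m, saturated: Δz = 0.6 km ⇒ ΔT = -3.84°C; T = 3.3°C
3000–800 m, dry descent: Δz = 2.2 km ⇒ ΔT = +21.78°C; T = 25.08°C
Net change vs windward start: 25.08 − 21 = +4.08°C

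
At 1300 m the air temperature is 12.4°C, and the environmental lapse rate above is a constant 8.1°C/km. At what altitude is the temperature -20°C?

5300 m

Height above start = (12.4 − (-20)) / 8.1 = 4 km
Altitude = 1300 m + 4000 m = 5300 m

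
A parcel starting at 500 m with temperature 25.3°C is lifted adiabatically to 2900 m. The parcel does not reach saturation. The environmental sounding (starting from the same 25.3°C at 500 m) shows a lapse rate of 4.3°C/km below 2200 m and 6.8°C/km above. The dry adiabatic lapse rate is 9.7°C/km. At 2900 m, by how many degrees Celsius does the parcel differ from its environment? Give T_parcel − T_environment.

Parcel:
  500 → 2900 m (dry, 9.7°C/km): ΔT = -9.7 × 2.4 = -23.28°C → T = 2.02°C
Environment:
  500 → 2200 m (environment, lower layer, 4.3°C/km): ΔT = -4.3 × 1.7 = -7.31°C → T = 17.99°C
  2200 → 2900 m (environment, upper layer, 6.8°C/km): ΔT = -6.8 × 0.7 = -4.76°C → T = 13.23°C
T_parcel − T_env = 2.02 − 13.23 = -11.21°C

-11.21°C (parcel cooler than environment)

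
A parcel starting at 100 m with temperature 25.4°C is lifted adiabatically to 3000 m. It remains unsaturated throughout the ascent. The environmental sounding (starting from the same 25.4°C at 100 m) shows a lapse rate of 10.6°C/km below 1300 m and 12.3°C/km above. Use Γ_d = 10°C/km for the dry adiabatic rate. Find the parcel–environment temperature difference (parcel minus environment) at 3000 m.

Parcel:
  From 100 m to 3000 m (dry): cools by 10 × 2.9 = 29°C, giving -3.6°C.
Environment:
  From 100 m to 1300 m (environment, lower layer): cools by 10.6 × 1.2 = 12.72°C, giving 12.68°C.
  From 1300 m to 3000 m (environment, upper layer): cools by 12.3 × 1.7 = 20.91°C, giving -8.23°C.
T_parcel − T_env = -3.6 − (-8.23) = +4.63°C

+4.63°C (parcel warmer than environment)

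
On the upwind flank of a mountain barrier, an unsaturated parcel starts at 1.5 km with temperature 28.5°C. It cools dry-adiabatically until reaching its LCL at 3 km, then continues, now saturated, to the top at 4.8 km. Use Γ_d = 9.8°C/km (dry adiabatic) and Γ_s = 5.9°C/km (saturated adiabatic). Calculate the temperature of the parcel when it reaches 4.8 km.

1500 → 3000 m (dry, 9.8°C/km): ΔT = -9.8 × 1.5 = -14.7°C → T = 13.8°C
3000 → 4800 m (saturated, 5.9°C/km): ΔT = -5.9 × 1.8 = -10.62°C → T = 3.18°C

3.18°C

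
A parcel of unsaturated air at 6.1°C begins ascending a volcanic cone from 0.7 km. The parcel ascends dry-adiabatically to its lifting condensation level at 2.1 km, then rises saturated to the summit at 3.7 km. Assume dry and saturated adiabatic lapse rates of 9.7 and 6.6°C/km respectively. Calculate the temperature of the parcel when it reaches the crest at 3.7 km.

700 → 2100 m (dry, 9.7°C/km): ΔT = -9.7 × 1.4 = -13.58°C → T = -7.48°C
2100 → 3700 m (saturated, 6.6°C/km): ΔT = -6.6 × 1.6 = -10.56°C → T = -18.04°C

-18.04°C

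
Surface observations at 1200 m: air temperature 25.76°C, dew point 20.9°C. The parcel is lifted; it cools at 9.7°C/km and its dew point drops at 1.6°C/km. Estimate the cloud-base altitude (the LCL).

1800 m

T and T_d converge at 9.7 − 1.6 = 8.1°C per km
Height above start = (25.76 − 20.9) / 8.1 = 0.6 km
LCL altitude = 1200 m + 600 m = 1800 m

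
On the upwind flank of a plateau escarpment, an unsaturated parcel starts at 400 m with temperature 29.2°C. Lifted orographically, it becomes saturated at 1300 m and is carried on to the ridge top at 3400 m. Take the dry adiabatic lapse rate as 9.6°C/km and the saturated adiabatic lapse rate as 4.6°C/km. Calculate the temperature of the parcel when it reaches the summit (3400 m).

10.9°C

400–1300 m, dry: Δz = 0.9 km ⇒ ΔT = -8.64°C; T = 20.56°C
1300–3400 m, saturated: Δz = 2.1 km ⇒ ΔT = -9.66°C; T = 10.9°C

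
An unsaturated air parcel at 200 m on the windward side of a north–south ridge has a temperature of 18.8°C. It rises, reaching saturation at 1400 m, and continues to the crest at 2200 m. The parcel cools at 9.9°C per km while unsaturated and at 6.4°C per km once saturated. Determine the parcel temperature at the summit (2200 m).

1.8°C

From 200 m to 1400 m (dry): cools by 9.9 × 1.2 = 11.88°C, giving 6.92°C.
From 1400 m to 2200 m (saturated): cools by 6.4 × 0.8 = 5.12°C, giving 1.8°C.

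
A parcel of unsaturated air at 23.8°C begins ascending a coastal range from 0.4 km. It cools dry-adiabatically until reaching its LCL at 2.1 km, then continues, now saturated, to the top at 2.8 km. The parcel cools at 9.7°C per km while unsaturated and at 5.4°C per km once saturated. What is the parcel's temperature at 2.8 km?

400 → 2100 m (dry, 9.7°C/km): ΔT = -9.7 × 1.7 = -16.49°C → T = 7.31°C
2100 → 2800 m (saturated, 5.4°C/km): ΔT = -5.4 × 0.7 = -3.78°C → T = 3.53°C

3.53°C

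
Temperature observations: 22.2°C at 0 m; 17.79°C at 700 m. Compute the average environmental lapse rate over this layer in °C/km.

6.3°C/km

Γ = −ΔT/Δz = (22.2 − 17.79) / (700 − 0) m
  = 4.41°C / 0.7 km = 6.3°C/km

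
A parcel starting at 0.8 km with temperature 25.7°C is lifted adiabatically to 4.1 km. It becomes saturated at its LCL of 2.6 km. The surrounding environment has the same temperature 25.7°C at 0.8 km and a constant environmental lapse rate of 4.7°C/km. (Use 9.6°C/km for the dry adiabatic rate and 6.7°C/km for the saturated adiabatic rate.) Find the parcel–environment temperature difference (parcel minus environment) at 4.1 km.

Parcel:
  800–2600 m, dry: Δz = 1.8 km ⇒ ΔT = -17.28°C; T = 8.42°C
  2600–4100 m, saturated: Δz = 1.5 km ⇒ ΔT = -10.05°C; T = -1.63°C
Environment:
  800–4100 m, environment: Δz = 3.3 km ⇒ ΔT = -15.51°C; T = 10.19°C
T_parcel − T_env = -1.63 − 10.19 = -11.82°C

-11.82°C (parcel cooler than environment)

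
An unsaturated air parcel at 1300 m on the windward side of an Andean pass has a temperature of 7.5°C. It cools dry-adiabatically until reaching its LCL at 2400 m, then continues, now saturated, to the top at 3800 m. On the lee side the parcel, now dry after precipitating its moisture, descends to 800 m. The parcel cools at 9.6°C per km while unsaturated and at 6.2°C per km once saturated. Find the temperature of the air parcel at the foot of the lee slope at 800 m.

17.06°C

Dry to 2400 m: -9.6 × 1.1 km = -10.56°C, so T = -3.06°C.
Saturated to 3800 m: -6.2 × 1.4 km = -8.68°C, so T = -11.74°C.
Dry descent to 800 m: +9.6 × 3 km = +28.8°C, so T = 17.06°C.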